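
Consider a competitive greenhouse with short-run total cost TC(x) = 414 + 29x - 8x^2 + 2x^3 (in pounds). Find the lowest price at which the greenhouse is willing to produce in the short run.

The shutdown price is the minimum of AVC. VC = 29x - 8x^2 + 2x^3, so AVC = 29 - 8x + 2x^2.
At the minimum of AVC, MC = AVC. MC = 29 - 16x + 6x^2; setting MC = AVC gives 4x^2 - 8x = 0, so x = 2. min AVC = 21.
So the shutdown price is £21.

£21 per unit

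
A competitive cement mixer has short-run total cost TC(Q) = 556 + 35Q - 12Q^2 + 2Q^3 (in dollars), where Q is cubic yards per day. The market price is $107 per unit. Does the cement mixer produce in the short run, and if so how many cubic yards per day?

Produce at Q = 6

Variable cost is VC = 35Q - 12Q^2 + 2Q^3, so AVC = VC/Q = 35 - 12Q + 2Q^2 and MC = dTC/dQ = 35 - 24Q + 6Q^2.
AVC is minimized where dAVC/dQ = -12 + 4Q = 0, at Q = 3; min AVC = 35 - 12·3 + 2·3^2 = $17.
Because $107 ≥ $17, revenue can cover variable cost; the firm operates.
Set P = MC: 107 = 35 - 24Q + 6Q^2 → -72 - 24Q + 6Q^2 = 0. The roots are Q = -2 and Q = 6; the profit-maximizing output is on the rising part of MC, so Q* = 6.
Check: AVC at Q = 6 is $35 ≤ P, so revenue covers variable cost.
Profit = P·Q − TC = 107·6 − 766 = -$124, a loss, but smaller than the $556 fixed cost the firm would lose by shutting down.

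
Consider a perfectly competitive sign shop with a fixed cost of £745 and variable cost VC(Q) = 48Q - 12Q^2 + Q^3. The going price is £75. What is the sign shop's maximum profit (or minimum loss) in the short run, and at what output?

Profit = -£259 at Q = 9

AVC = 48 - 12Q + Q^2; min AVC = £12 at Q = 6. Since P = £75 ≥ min AVC, the firm produces.
With MC = 48 - 24Q + 3Q^2, P = MC on the upward-sloping part at Q* = 9.
TR = 75·9 = 675. TC = 745 + 189 = 934. Profit = 675 − 934 = -£259.
Shutting down would mean losing the fixed cost of £745, so operating at a loss of £259 is better by £486.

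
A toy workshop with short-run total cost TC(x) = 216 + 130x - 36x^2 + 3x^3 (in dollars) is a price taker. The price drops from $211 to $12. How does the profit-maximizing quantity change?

AVC = 130 - 36x + 3x^2, minimized at x = 6 where min AVC = $22. MC = 130 - 72x + 9x^2.
At P = $211 ≥ min AVC, set P = MC on the rising branch: x = 9.
At P = $12 < min AVC = $22, price no longer covers variable cost at any output, so the firm shuts down: x = 0.

Output falls from 9 to 0 (the firm shuts down)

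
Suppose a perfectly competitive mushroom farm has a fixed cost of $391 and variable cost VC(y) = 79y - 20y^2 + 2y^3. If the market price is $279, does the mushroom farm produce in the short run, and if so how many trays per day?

Produce at y = 10

From TC, MC = TC'(y) = 79 - 40y + 6y^2 and AVC = VC/y = 79 - 20y + 2y^2.
AVC hits its minimum where MC = AVC, at y = 5, giving min AVC = 79 - 20·5 + 2·5^2 = $29.
P = $279 exceeds min AVC = $29, so the firm stays open.
Set P = MC: 279 = 79 - 40y + 6y^2 → -200 - 40y + 6y^2 = 0. The roots are y = -10/3 and y = 10; the profit-maximizing output is on the rising part of MC, so y* = 10.
Check: AVC at y = 10 is $79 ≤ P, so revenue covers variable cost.
Profit = P·y − TC = 279·10 − 1181 = $1609.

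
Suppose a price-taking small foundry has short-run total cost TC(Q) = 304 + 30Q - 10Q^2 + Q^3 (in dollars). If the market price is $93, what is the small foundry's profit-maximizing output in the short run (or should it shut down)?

Produce at Q = 9

Variable cost is VC = 30Q - 10Q^2 + Q^3, so AVC = VC/Q = 30 - 10Q + Q^2 and MC = dTC/dQ = 30 - 20Q + 3Q^2.
AVC hits its minimum where MC = AVC, at Q = 5, giving min AVC = 30 - 10·5 + 5^2 = $5.
Since P = $93 ≥ min AVC = $5, price covers variable cost and the firm should produce.
Solving P = MC: -63 - 20Q + 3Q^2 = 0 ⇒ Q = -7/3 or 9. On the upward-sloping branch, Q* = 9.
Check: AVC at Q = 9 is $21 ≤ P, so revenue covers variable cost.
Profit = P·Q − TC = 93·9 − 493 = $344.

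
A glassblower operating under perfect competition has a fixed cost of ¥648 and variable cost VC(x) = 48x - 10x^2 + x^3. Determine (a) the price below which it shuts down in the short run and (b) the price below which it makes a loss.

AVC = 48 - 10x + x^2; minimized at x = 5, giving min AVC = ¥23. That is the shutdown price.
ATC = 648/x + 48 - 10x + x^2. Setting dATC/dx = −648/x^2 − 10 + 2x = 0 gives x = 9 (since 2·9^3 − 10·9^2 = 648).
min ATC = 648/9 + 48 − 10·9 + 9^2 = ¥111. That is the break-even price.
For ¥23 ≤ P < ¥111 the firm produces at a loss; below ¥23 it shuts down.

Shutdown price = ¥23; break-even price = ¥111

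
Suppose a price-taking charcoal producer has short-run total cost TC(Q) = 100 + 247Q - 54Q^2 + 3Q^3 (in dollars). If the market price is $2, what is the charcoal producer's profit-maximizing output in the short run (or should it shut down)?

Shut down

Variable cost is VC = 247Q - 54Q^2 + 3Q^3, so AVC = VC/Q = 247 - 54Q + 3Q^2 and MC = dTC/dQ = 247 - 108Q + 9Q^2.
The AVC parabola has its vertex at Q = 54/6 = 9, where AVC = 247 - 54·9 + 3·9^2 = $4.
With P < min AVC ($2 < $4), every unit sold adds to the loss.
The firm minimizes its loss by shutting down and losing only its fixed cost of $100.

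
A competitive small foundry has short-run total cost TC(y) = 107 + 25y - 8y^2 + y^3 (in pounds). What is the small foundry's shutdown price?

£9 per unit

The firm shuts down when price falls below the minimum of average variable cost. AVC = VC/y = 25 - 8y + y^2.
At the minimum of AVC, MC = AVC. MC = 25 - 16y + 3y^2; setting MC = AVC gives 2y^2 - 8y = 0, so y = 4. min AVC = 9.
The firm shuts down for any P below £9.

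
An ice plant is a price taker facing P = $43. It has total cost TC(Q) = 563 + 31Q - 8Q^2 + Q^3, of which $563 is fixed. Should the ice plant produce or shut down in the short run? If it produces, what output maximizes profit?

Produce at Q = 6

From TC, MC = TC'(Q) = 31 - 16Q + 3Q^2 and AVC = VC/Q = 31 - 8Q + Q^2.
AVC is minimized where dAVC/dQ = -8 + 2Q = 0, at Q = 4; min AVC = 31 - 8·4 + 4^2 = $15.
Since P = $43 ≥ min AVC = $15, price covers variable cost and the firm should produce.
Set P = MC: 43 = 31 - 16Q + 3Q^2 → -12 - 16Q + 3Q^2 = 0. The roots are Q = -2/3 and Q = 6; the profit-maximizing output is on the rising part of MC, so Q* = 6.
Check: AVC at Q = 6 is $19 ≤ P, so revenue covers variable cost.
Profit = P·Q − TC = 43·6 − 677 = -$419, a loss, but smaller than the $563 fixed cost the firm would lose by shutting down.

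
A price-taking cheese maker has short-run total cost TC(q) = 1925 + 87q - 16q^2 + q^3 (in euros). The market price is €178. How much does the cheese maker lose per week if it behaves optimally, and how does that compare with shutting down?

AVC = 87 - 16q + q^2; min AVC = €23 at q = 8. Since P = €178 ≥ min AVC, the firm produces.
With MC = 87 - 32q + 3q^2, P = MC on the upward-sloping part at q* = 13.
TR = 178·13 = 2314. TC = 1925 + 624 = 2549. Profit = 2314 − 2549 = -€235.
By producing, the firm covers all variable cost plus €1690 of fixed cost; shutting down would lose the full €1925.

Profit = -€235 at q = 13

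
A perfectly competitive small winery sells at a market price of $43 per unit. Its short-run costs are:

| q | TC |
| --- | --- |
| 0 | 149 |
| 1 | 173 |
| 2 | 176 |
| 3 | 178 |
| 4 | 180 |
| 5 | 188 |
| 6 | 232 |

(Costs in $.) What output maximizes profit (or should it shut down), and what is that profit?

Compute π = P·q − TC at each output: q=0: -149; q=1: -130; q=2: -90; q=3: -49; q=4: -8; q=5: 27; q=6: 26.
Profit is maximized at q = 5. AVC there is 39/5 = $7.80 ≤ P, so producing beats shutting down (which would give -$149).

q = 5; profit = $27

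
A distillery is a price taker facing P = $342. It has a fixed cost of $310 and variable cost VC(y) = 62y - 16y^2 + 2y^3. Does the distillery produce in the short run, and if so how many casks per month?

Produce at y = 10

Variable cost is VC = 62y - 16y^2 + 2y^3, so AVC = VC/y = 62 - 16y + 2y^2 and MC = dTC/dy = 62 - 32y + 6y^2.
AVC hits its minimum where MC = AVC, at y = 4, giving min AVC = 62 - 16·4 + 2·4^2 = $30.
P = $342 exceeds min AVC = $30, so the firm stays open.
Solving P = MC: -280 - 32y + 6y^2 = 0 ⇒ y = -14/3 or 10. On the upward-sloping branch, y* = 10.
Check: AVC at y = 10 is $102 ≤ P, so revenue covers variable cost.
Profit = P·y − TC = 342·10 − 1330 = $2090.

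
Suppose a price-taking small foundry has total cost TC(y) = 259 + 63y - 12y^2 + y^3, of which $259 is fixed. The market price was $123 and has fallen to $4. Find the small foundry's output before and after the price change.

Output falls from 10 to 0 (the firm shuts down)

AVC = 63 - 12y + y^2, minimized at y = 6 where min AVC = $27. MC = 63 - 24y + 3y^2.
At P = $123 ≥ min AVC, set P = MC on the rising branch: y = 10.
At P = $4 < min AVC = $27, price no longer covers variable cost at any output, so the firm shuts down: y = 0.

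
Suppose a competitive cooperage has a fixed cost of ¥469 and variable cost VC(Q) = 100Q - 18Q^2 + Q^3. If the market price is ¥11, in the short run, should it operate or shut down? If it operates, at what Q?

Shut down

From TC, MC = TC'(Q) = 100 - 36Q + 3Q^2 and AVC = VC/Q = 100 - 18Q + Q^2.
The AVC parabola has its vertex at Q = 18/2 = 9, where AVC = 100 - 18·9 + 9^2 = ¥19.
Since P = ¥11 < min AVC = ¥19, price fails to cover variable cost at any output.
The firm minimizes its loss by shutting down and losing only its fixed cost of ¥469.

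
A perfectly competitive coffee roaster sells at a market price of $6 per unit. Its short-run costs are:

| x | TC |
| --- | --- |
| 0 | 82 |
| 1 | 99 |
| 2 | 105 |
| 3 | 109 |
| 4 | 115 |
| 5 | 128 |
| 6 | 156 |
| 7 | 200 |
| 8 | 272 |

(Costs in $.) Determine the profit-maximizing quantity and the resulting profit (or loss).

Compute π = P·x − TC at each output: x=0: -82; x=1: -93; x=2: -93; x=3: -91; x=4: -91; x=5: -98; x=6: -120; x=7: -158; x=8: -224.
Profit is highest at x = 0. Equivalently, the lowest AVC in the table is 33/4 ≈ $8.25 at x = 4, and P = $6 falls below it — price never covers variable cost, so the firm shuts down and loses only its fixed cost.

x = 0 (shut down); profit = -$82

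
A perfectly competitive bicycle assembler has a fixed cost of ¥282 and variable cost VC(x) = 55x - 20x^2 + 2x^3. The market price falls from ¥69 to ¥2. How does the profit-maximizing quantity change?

MC = 55 - 40x + 6x^2; the shutdown threshold is min AVC = ¥5 (at x = 5).
At P = ¥69 ≥ min AVC, set P = MC on the rising branch: x = 7.
At P = ¥2 < min AVC = ¥5, price no longer covers variable cost at any output, so the firm shuts down: x = 0.

Output falls from 7 to 0 (the firm shuts down)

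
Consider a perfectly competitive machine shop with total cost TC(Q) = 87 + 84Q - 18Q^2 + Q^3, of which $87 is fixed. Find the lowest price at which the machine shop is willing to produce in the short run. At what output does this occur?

$3 per unit, at Q = 9

The firm shuts down when price falls below the minimum of average variable cost. AVC = VC/Q = 84 - 18Q + Q^2.
At the minimum of AVC, MC = AVC. MC = 84 - 36Q + 3Q^2; setting MC = AVC gives 2Q^2 - 18Q = 0, so Q = 9. min AVC = 3.
The firm shuts down for any P below $3.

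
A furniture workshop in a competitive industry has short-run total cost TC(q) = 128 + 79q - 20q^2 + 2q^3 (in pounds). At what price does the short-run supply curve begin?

Short-run supply begins at min AVC. From VC = 79q - 20q^2 + 2q^3, AVC = 79 - 20q + 2q^2.
At the minimum of AVC, MC = AVC. MC = 79 - 40q + 6q^2; setting MC = AVC gives 4q^2 - 20q = 0, so q = 5. min AVC = 29.
So the shutdown price is £29.

£29 per unit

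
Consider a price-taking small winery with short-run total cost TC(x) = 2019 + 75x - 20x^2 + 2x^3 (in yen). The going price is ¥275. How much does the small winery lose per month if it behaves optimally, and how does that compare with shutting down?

AVC = 75 - 20x + 2x^2 has its minimum ¥25 at x = 5; price ¥275 clears that bar, so the firm operates.
MC = 75 - 40x + 6x^2. Setting P = MC and taking the root on the rising branch gives x* = 10.
TR = 275·10 = 2750. TC = 2019 + 750 = 2769. Profit = 2750 − 2769 = -¥19.
Shutting down would mean losing the fixed cost of ¥2019, so operating at a loss of ¥19 is better by ¥2000.

Profit = -¥19 at x = 10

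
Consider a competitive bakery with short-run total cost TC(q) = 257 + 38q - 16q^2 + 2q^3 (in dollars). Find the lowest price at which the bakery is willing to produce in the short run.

$6 per unit

The shutdown price is the minimum of AVC. VC = 38q - 16q^2 + 2q^3, so AVC = 38 - 16q + 2q^2.
dAVC/dq = -16 + 4q = 0 gives q = 4. min AVC = 38 - 16·4 + 2·4^2 = 6.
The firm shuts down for any P below $6.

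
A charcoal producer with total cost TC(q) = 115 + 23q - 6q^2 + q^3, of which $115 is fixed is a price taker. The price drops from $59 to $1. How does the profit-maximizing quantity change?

Output falls from 6 to 0 (the firm shuts down)

AVC = 23 - 6q + q^2, minimized at q = 3 where min AVC = $14. MC = 23 - 12q + 3q^2.
With P = $59 above the shutdown price, P = MC gives q = 6.
At P = $1 < min AVC = $14, price no longer covers variable cost at any output, so the firm shuts down: q = 0.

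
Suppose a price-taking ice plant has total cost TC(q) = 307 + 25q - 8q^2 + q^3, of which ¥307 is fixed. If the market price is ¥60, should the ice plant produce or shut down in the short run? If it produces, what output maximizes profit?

Produce at q = 7

Strip out fixed cost: VC = 25q - 8q^2 + q^3. Then AVC = 25 - 8q + q^2 and MC = 25 - 16q + 3q^2.
The AVC parabola has its vertex at q = 8/2 = 4, where AVC = 25 - 8·4 + 4^2 = ¥9.
P = ¥60 exceeds min AVC = ¥9, so the firm stays open.
Set P = MC: 60 = 25 - 16q + 3q^2 → -35 - 16q + 3q^2 = 0. The roots are q = -5/3 and q = 7; the profit-maximizing output is on the rising part of MC, so q* = 7.
Check: AVC at q = 7 is ¥18 ≤ P, so revenue covers variable cost.
Profit = P·q − TC = 60·7 − 433 = -¥13, a loss, but smaller than the ¥307 fixed cost the firm would lose by shutting down.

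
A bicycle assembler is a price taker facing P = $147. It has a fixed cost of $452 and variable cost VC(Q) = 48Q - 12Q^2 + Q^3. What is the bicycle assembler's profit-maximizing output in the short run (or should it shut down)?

Produce at Q = 11

Strip out fixed cost: VC = 48Q - 12Q^2 + Q^3. Then AVC = 48 - 12Q + Q^2 and MC = 48 - 24Q + 3Q^2.
AVC hits its minimum where MC = AVC, at Q = 6, giving min AVC = 48 - 12·6 + 6^2 = $12.
Because $147 ≥ $12, revenue can cover variable cost; the firm operates.
Set P = MC: 147 = 48 - 24Q + 3Q^2 → -99 - 24Q + 3Q^2 = 0. The roots are Q = -3 and Q = 11; the profit-maximizing output is on the rising part of MC, so Q* = 11.
Check: AVC at Q = 11 is $37 ≤ P, so revenue covers variable cost.
Profit = P·Q − TC = 147·11 − 859 = $758.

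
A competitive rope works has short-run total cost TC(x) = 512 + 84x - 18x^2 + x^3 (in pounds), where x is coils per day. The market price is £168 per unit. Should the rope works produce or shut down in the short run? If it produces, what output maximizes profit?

From TC, MC = TC'(x) = 84 - 36x + 3x^2 and AVC = VC/x = 84 - 18x + x^2.
AVC hits its minimum where MC = AVC, at x = 9, giving min AVC = 84 - 18·9 + 9^2 = £3.
Since P = £168 ≥ min AVC = £3, price covers variable cost and the firm should produce.
Solving P = MC: -84 - 36x + 3x^2 = 0 ⇒ x = -2 or 14. On the upward-sloping branch, x* = 14.
Check: AVC at x = 14 is £28 ≤ P, so revenue covers variable cost.
Profit = P·x − TC = 168·14 − 904 = £1448.

Produce at x = 14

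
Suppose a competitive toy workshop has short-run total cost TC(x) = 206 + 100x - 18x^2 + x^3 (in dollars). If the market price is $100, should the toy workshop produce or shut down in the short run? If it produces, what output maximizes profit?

Produce at x = 12

From TC, MC = TC'(x) = 100 - 36x + 3x^2 and AVC = VC/x = 100 - 18x + x^2.
The AVC parabola has its vertex at x = 18/2 = 9, where AVC = 100 - 18·9 + 9^2 = $19.
P = $100 exceeds min AVC = $19, so the firm stays open.
Set P = MC: 100 = 100 - 36x + 3x^2 → -36x + 3x^2 = 0. The roots are x = 0 and x = 12; the profit-maximizing output is on the rising part of MC, so x* = 12.
Check: AVC at x = 12 is $28 ≤ P, so revenue covers variable cost.
Profit = P·x − TC = 100·12 − 542 = $658.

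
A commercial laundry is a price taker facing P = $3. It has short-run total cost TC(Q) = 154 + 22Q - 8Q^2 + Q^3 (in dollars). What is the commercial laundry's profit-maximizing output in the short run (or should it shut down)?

Strip out fixed cost: VC = 22Q - 8Q^2 + Q^3. Then AVC = 22 - 8Q + Q^2 and MC = 22 - 16Q + 3Q^2.
AVC hits its minimum where MC = AVC, at Q = 4, giving min AVC = 22 - 8·4 + 4^2 = $6.
P = $3 lies below min AVC = $6; no output level covers variable cost.
Shutting down limits the loss to fixed cost, $154.

Shut down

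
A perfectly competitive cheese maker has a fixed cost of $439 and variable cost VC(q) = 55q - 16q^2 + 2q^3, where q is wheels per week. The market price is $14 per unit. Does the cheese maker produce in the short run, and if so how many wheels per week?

Variable cost is VC = 55q - 16q^2 + 2q^3, so AVC = VC/q = 55 - 16q + 2q^2 and MC = dTC/dq = 55 - 32q + 6q^2.
The AVC parabola has its vertex at q = 16/4 = 4, where AVC = 55 - 16·4 + 2·4^2 = $23.
With P < min AVC ($14 < $23), every unit sold adds to the loss.
Best response: produce nothing and absorb the $439 fixed cost.

Shut down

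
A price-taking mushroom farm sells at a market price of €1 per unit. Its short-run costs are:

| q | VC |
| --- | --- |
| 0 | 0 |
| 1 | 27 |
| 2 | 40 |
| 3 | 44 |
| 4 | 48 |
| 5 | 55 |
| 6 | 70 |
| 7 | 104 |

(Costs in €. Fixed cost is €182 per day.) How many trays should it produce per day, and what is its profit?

q = 0 (shut down); profit = -€182

Tabulate TR − TC: q=0: -182; q=1: -208; q=2: -220; q=3: -223; q=4: -226; q=5: -232; q=6: -246; q=7: -279.
Profit is highest at q = 0. Equivalently, the lowest AVC in the table is 55/5 ≈ €11 at q = 5, and P = €1 falls below it — price never covers variable cost, so the firm shuts down and loses only its fixed cost.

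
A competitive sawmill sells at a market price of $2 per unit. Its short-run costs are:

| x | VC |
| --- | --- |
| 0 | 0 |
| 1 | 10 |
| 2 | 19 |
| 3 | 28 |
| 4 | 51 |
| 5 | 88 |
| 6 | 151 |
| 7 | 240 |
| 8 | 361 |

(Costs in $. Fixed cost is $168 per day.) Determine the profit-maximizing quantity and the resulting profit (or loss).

x = 0 (shut down); profit = -$168

Compute π = P·x − TC at each output: x=0: -168; x=1: -176; x=2: -183; x=3: -190; x=4: -211; x=5: -246; x=6: -307; x=7: -394; x=8: -513.
Profit is highest at x = 0. Equivalently, the lowest AVC in the table is 28/3 ≈ $9.33 at x = 3, and P = $2 falls below it — price never covers variable cost, so the firm shuts down and loses only its fixed cost.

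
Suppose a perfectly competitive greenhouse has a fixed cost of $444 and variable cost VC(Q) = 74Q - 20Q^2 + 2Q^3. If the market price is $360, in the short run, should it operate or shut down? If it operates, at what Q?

Produce at Q = 11

Strip out fixed cost: VC = 74Q - 20Q^2 + 2Q^3. Then AVC = 74 - 20Q + 2Q^2 and MC = 74 - 40Q + 6Q^2.
AVC hits its minimum where MC = AVC, at Q = 5, giving min AVC = 74 - 20·5 + 2·5^2 = $24.
Since P = $360 ≥ min AVC = $24, price covers variable cost and the firm should produce.
P = MC gives -286 - 40Q + 6Q^2 = 0, with roots -13/3 and 11. Take the larger (rising MC): Q* = 11.
Check: AVC at Q = 11 is $96 ≤ P, so revenue covers variable cost.
Profit = P·Q − TC = 360·11 − 1500 = $2460.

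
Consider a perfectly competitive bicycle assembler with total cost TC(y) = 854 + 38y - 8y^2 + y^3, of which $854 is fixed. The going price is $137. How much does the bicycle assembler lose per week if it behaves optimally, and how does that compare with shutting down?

Profit = -$44 at y = 9

AVC = 38 - 8y + y^2 has its minimum $22 at y = 4; price $137 clears that bar, so the firm operates.
MC = 38 - 16y + 3y^2. Setting P = MC and taking the root on the rising branch gives y* = 9.
TR = 137·9 = 1233. TC = 854 + 423 = 1277. Profit = 1233 − 1277 = -$44.
By producing, the firm covers all variable cost plus $810 of fixed cost; shutting down would lose the full $854.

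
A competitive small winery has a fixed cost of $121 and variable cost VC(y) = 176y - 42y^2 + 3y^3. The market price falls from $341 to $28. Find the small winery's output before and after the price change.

Output falls from 11 to 0 (the firm shuts down)

MC = 176 - 84y + 9y^2; the shutdown threshold is min AVC = $29 (at y = 7).
At P = $341 ≥ min AVC, set P = MC on the rising branch: y = 11.
At P = $28 < min AVC = $29, price no longer covers variable cost at any output, so the firm shuts down: y = 0.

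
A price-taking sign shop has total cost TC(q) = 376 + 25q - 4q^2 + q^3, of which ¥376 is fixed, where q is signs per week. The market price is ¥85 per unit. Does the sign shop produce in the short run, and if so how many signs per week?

Produce at q = 6

Variable cost is VC = 25q - 4q^2 + q^3, so AVC = VC/q = 25 - 4q + q^2 and MC = dTC/dq = 25 - 8q + 3q^2.
AVC is minimized where dAVC/dq = -4 + 2q = 0, at q = 2; min AVC = 25 - 4·2 + 2^2 = ¥21.
Since P = ¥85 ≥ min AVC = ¥21, price covers variable cost and the firm should produce.
Set P = MC: 85 = 25 - 8q + 3q^2 → -60 - 8q + 3q^2 = 0. The roots are q = -10/3 and q = 6; the profit-maximizing output is on the rising part of MC, so q* = 6.
Check: AVC at q = 6 is ¥37 ≤ P, so revenue covers variable cost.
Profit = P·q − TC = 85·6 − 598 = -¥88, a loss, but smaller than the ¥376 fixed cost the firm would lose by shutting down.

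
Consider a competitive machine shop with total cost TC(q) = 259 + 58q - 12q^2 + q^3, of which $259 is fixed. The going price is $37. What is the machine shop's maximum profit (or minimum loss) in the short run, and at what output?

Profit = -$161 at q = 7

AVC = 58 - 12q + q^2 has its minimum $22 at q = 6; price $37 clears that bar, so the firm operates.
With MC = 58 - 24q + 3q^2, P = MC on the upward-sloping part at q* = 7.
TR = 37·7 = 259. TC = 259 + 161 = 420. Profit = 259 − 420 = -$161.
That loss of $161 beats the $259 the firm would lose by shutting down; producing recovers $98 of fixed cost.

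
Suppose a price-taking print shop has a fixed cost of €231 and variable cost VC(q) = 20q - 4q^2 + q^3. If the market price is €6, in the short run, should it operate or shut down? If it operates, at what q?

Variable cost is VC = 20q - 4q^2 + q^3, so AVC = VC/q = 20 - 4q + q^2 and MC = dTC/dq = 20 - 8q + 3q^2.
AVC is minimized where dAVC/dq = -4 + 2q = 0, at q = 2; min AVC = 20 - 4·2 + 2^2 = €16.
Since P = €6 < min AVC = €16, price fails to cover variable cost at any output.
The firm minimizes its loss by shutting down and losing only its fixed cost of €231.

Shut down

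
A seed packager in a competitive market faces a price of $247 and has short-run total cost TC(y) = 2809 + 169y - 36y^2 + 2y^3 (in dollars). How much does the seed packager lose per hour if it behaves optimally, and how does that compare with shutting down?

AVC = 169 - 36y + 2y^2 has its minimum $7 at y = 9; price $247 clears that bar, so the firm operates.
With MC = 169 - 72y + 6y^2, P = MC on the upward-sloping part at y* = 13.
TR = 247·13 = 3211. TC = 2809 + 507 = 3316. Profit = 3211 − 3316 = -$105.
That loss of $105 beats the $2809 the firm would lose by shutting down; producing recovers $2704 of fixed cost.

Profit = -$105 at y = 13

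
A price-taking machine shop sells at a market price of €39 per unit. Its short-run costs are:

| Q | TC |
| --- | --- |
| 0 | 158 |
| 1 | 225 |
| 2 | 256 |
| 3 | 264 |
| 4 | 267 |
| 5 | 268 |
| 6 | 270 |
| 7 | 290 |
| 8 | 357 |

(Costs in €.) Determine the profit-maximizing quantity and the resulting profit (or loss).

Tabulate TR − TC: Q=0: -158; Q=1: -186; Q=2: -178; Q=3: -147; Q=4: -111; Q=5: -73; Q=6: -36; Q=7: -17; Q=8: -45.
Profit is maximized at Q = 7. AVC there is 132/7 = €18.86 ≤ P, so producing beats shutting down (which would give -€158).

Q = 7; profit = -€17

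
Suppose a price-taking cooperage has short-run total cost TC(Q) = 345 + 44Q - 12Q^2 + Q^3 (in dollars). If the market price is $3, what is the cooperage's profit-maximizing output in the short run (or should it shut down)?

Shut down

Variable cost is VC = 44Q - 12Q^2 + Q^3, so AVC = VC/Q = 44 - 12Q + Q^2 and MC = dTC/dQ = 44 - 24Q + 3Q^2.
The AVC parabola has its vertex at Q = 12/2 = 6, where AVC = 44 - 12·6 + 6^2 = $8.
P = $3 lies below min AVC = $8; no output level covers variable cost.
Best response: produce nothing and absorb the $345 fixed cost.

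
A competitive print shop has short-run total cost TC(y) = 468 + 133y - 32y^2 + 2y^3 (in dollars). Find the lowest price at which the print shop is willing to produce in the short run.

$5 per unit

Short-run supply begins at min AVC. From VC = 133y - 32y^2 + 2y^3, AVC = 133 - 32y + 2y^2.
At the minimum of AVC, MC = AVC. MC = 133 - 64y + 6y^2; setting MC = AVC gives 4y^2 - 32y = 0, so y = 8. min AVC = 5.
For P < $5 the firm produces nothing.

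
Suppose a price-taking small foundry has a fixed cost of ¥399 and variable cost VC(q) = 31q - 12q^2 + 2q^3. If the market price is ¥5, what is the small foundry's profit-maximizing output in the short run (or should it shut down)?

From TC, MC = TC'(q) = 31 - 24q + 6q^2 and AVC = VC/q = 31 - 12q + 2q^2.
The AVC parabola has its vertex at q = 12/4 = 3, where AVC = 31 - 12·3 + 2·3^2 = ¥13.
P = ¥5 lies below min AVC = ¥13; no output level covers variable cost.
Best response: produce nothing and absorb the ¥399 fixed cost.

Shut down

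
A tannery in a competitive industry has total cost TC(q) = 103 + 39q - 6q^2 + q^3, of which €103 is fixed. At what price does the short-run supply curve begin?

The firm shuts down when price falls below the minimum of average variable cost. AVC = VC/q = 39 - 6q + q^2.
dAVC/dq = -6 + 2q = 0 gives q = 3. min AVC = 39 - 6·3 + 3^2 = 30.
The firm shuts down for any P below €30.

€30 per unit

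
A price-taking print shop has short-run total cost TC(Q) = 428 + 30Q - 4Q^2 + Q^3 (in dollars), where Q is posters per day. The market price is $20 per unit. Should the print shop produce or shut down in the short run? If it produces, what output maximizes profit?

Variable cost is VC = 30Q - 4Q^2 + Q^3, so AVC = VC/Q = 30 - 4Q + Q^2 and MC = dTC/dQ = 30 - 8Q + 3Q^2.
AVC is minimized where dAVC/dQ = -4 + 2Q = 0, at Q = 2; min AVC = 30 - 4·2 + 2^2 = $26.
Since P = $20 < min AVC = $26, price fails to cover variable cost at any output.
Shutting down limits the loss to fixed cost, $428.

Shut down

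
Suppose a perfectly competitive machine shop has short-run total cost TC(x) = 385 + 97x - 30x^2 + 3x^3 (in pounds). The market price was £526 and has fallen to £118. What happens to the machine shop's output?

AVC = 97 - 30x + 3x^2, minimized at x = 5 where min AVC = £22. MC = 97 - 60x + 9x^2.
At P = £526 ≥ min AVC, set P = MC on the rising branch: x = 11.
At P = £118 ≥ min AVC, set P = MC: x = 7. The firm stays open but cuts output.

Output falls from 11 to 7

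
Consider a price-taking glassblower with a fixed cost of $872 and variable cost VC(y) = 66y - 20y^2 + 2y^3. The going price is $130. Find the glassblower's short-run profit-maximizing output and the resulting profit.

Profit = -$104 at y = 8

AVC = 66 - 20y + 2y^2 has its minimum $16 at y = 5; price $130 clears that bar, so the firm operates.
MC = 66 - 40y + 6y^2. Setting P = MC and taking the root on the rising branch gives y* = 8.
TR = 130·8 = 1040. TC = 872 + 272 = 1144. Profit = 1040 − 1144 = -$104.
By producing, the firm covers all variable cost plus $768 of fixed cost; shutting down would lose the full $872.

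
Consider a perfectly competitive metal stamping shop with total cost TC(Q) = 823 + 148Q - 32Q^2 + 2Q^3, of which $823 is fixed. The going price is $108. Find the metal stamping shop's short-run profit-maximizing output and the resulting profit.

AVC = 148 - 32Q + 2Q^2 has its minimum $20 at Q = 8; price $108 clears that bar, so the firm operates.
MC = 148 - 64Q + 6Q^2. Setting P = MC and taking the root on the rising branch gives Q* = 10.
TR = 108·10 = 1080. TC = 823 + 280 = 1103. Profit = 1080 − 1103 = -$23.
That loss of $23 beats the $823 the firm would lose by shutting down; producing recovers $800 of fixed cost.

Profit = -$23 at Q = 10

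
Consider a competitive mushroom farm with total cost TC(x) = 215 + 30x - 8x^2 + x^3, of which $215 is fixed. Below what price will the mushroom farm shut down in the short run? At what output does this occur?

$14 per unit, at x = 4

The shutdown price is the minimum of AVC. VC = 30x - 8x^2 + x^3, so AVC = 30 - 8x + x^2.
At the minimum of AVC, MC = AVC. MC = 30 - 16x + 3x^2; setting MC = AVC gives 2x^2 - 8x = 0, so x = 4. min AVC = 14.
The firm shuts down for any P below $14.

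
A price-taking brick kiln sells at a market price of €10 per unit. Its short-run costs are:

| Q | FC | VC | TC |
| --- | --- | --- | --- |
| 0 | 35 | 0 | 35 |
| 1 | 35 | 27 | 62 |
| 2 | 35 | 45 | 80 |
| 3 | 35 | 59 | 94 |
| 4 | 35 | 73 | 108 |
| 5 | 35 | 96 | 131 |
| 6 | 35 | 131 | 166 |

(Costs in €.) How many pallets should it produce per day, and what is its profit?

Q = 0 (shut down); profit = -€35

Profit at each row (π = 10Q − TC): Q=0: -35; Q=1: -52; Q=2: -60; Q=3: -64; Q=4: -68; Q=5: -81; Q=6: -106.
Profit is highest at Q = 0. Equivalently, the lowest AVC in the table is 73/4 ≈ €18.25 at Q = 4, and P = €10 falls below it — price never covers variable cost, so the firm shuts down and loses only its fixed cost.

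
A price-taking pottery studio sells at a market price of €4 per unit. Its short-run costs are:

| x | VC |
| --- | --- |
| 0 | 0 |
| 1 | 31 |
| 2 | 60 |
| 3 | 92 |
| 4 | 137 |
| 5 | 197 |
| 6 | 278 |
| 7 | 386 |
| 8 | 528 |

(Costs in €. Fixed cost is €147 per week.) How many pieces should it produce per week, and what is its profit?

x = 0 (shut down); profit = -€147

Tabulate TR − TC: x=0: -147; x=1: -174; x=2: -199; x=3: -227; x=4: -268; x=5: -324; x=6: -401; x=7: -505; x=8: -643.
Profit is highest at x = 0. Equivalently, the lowest AVC in the table is 60/2 ≈ €30 at x = 2, and P = €4 falls below it — price never covers variable cost, so the firm shuts down and loses only its fixed cost.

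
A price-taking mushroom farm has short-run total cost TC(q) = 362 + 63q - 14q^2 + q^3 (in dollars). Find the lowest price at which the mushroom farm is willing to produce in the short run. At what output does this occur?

$14 per unit, at q = 7

Short-run supply begins at min AVC. From VC = 63q - 14q^2 + q^3, AVC = 63 - 14q + q^2.
dAVC/dq = -14 + 2q = 0 gives q = 7. min AVC = 63 - 14·7 + 7^2 = 14.
For P < $14 the firm produces nothing.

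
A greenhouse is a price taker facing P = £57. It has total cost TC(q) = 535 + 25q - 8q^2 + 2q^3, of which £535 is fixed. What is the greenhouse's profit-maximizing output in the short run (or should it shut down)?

Produce at q = 4

Variable cost is VC = 25q - 8q^2 + 2q^3, so AVC = VC/q = 25 - 8q + 2q^2 and MC = dTC/dq = 25 - 16q + 6q^2.
AVC is minimized where dAVC/dq = -8 + 4q = 0, at q = 2; min AVC = 25 - 8·2 + 2·2^2 = £17.
Since P = £57 ≥ min AVC = £17, price covers variable cost and the firm should produce.
Set P = MC: 57 = 25 - 16q + 6q^2 → -32 - 16q + 6q^2 = 0. The roots are q = -4/3 and q = 4; the profit-maximizing output is on the rising part of MC, so q* = 4.
Check: AVC at q = 4 is £25 ≤ P, so revenue covers variable cost.
Profit = P·q − TC = 57·4 − 635 = -£407, a loss, but smaller than the £535 fixed cost the firm would lose by shutting down.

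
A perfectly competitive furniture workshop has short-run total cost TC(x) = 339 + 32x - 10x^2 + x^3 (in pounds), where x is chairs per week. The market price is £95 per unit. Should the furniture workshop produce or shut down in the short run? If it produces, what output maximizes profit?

Strip out fixed cost: VC = 32x - 10x^2 + x^3. Then AVC = 32 - 10x + x^2 and MC = 32 - 20x + 3x^2.
The AVC parabola has its vertex at x = 10/2 = 5, where AVC = 32 - 10·5 + 5^2 = £7.
Since P = £95 ≥ min AVC = £7, price covers variable cost and the firm should produce.
Solving P = MC: -63 - 20x + 3x^2 = 0 ⇒ x = -7/3 or 9. On the upward-sloping branch, x* = 9.
Check: AVC at x = 9 is £23 ≤ P, so revenue covers variable cost.
Profit = P·x − TC = 95·9 − 546 = £309.

Produce at x = 9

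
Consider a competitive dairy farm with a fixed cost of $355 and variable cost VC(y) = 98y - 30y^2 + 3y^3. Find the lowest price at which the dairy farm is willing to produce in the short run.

$23 per unit

The shutdown price is the minimum of AVC. VC = 98y - 30y^2 + 3y^3, so AVC = 98 - 30y + 3y^2.
At the minimum of AVC, MC = AVC. MC = 98 - 60y + 9y^2; setting MC = AVC gives 6y^2 - 30y = 0, so y = 5. min AVC = 23.
For P < $23 the firm produces nothing.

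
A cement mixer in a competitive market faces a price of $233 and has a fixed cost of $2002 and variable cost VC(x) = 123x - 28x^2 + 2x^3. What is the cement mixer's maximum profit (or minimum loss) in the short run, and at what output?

Profit = -$66 at x = 11

AVC = 123 - 28x + 2x^2 has its minimum $25 at x = 7; price $233 clears that bar, so the firm operates.
With MC = 123 - 56x + 6x^2, P = MC on the upward-sloping part at x* = 11.
TR = 233·11 = 2563. TC = 2002 + 627 = 2629. Profit = 2563 − 2629 = -$66.
Shutting down would mean losing the fixed cost of $2002, so operating at a loss of $66 is better by $1936.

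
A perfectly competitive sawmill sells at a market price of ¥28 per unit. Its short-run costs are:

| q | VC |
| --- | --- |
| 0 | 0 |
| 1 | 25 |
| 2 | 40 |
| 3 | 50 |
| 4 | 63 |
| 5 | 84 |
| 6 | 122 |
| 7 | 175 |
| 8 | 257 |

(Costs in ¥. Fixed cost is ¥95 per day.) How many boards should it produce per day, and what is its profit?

Compute π = P·q − TC at each output: q=0: -95; q=1: -92; q=2: -79; q=3: -61; q=4: -46; q=5: -39; q=6: -49; q=7: -74; q=8: -128.
Profit is maximized at q = 5. AVC there is 84/5 = ¥16.80 ≤ P, so producing beats shutting down (which would give -¥95).

q = 5; profit = -¥39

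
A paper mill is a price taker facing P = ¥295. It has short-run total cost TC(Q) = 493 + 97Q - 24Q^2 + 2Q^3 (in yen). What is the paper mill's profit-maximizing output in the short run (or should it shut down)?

Strip out fixed cost: VC = 97Q - 24Q^2 + 2Q^3. Then AVC = 97 - 24Q + 2Q^2 and MC = 97 - 48Q + 6Q^2.
AVC hits its minimum where MC = AVC, at Q = 6, giving min AVC = 97 - 24·6 + 2·6^2 = ¥25.
Because ¥295 ≥ ¥25, revenue can cover variable cost; the firm operates.
P = MC gives -198 - 48Q + 6Q^2 = 0, with roots -3 and 11. Take the larger (rising MC): Q* = 11.
Check: AVC at Q = 11 is ¥75 ≤ P, so revenue covers variable cost.
Profit = P·Q − TC = 295·11 − 1318 = ¥1927.

Produce at Q = 11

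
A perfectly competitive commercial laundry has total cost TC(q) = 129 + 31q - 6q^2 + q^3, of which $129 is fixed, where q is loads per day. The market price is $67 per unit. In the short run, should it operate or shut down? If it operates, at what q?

Variable cost is VC = 31q - 6q^2 + q^3, so AVC = VC/q = 31 - 6q + q^2 and MC = dTC/dq = 31 - 12q + 3q^2.
AVC hits its minimum where MC = AVC, at q = 3, giving min AVC = 31 - 6·3 + 3^2 = $22.
Because $67 ≥ $22, revenue can cover variable cost; the firm operates.
Solving P = MC: -36 - 12q + 3q^2 = 0 ⇒ q = -2 or 6. On the upward-sloping branch, q* = 6.
Check: AVC at q = 6 is $31 ≤ P, so revenue covers variable cost.
Profit = P·q − TC = 67·6 − 315 = $87.

Produce at q = 6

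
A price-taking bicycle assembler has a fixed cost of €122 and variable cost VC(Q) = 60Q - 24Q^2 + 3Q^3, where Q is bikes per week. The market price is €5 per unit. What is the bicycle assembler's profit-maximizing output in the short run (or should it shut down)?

Shut down

Variable cost is VC = 60Q - 24Q^2 + 3Q^3, so AVC = VC/Q = 60 - 24Q + 3Q^2 and MC = dTC/dQ = 60 - 48Q + 9Q^2.
The AVC parabola has its vertex at Q = 24/6 = 4, where AVC = 60 - 24·4 + 3·4^2 = €12.
With P < min AVC (€5 < €12), every unit sold adds to the loss.
The firm minimizes its loss by shutting down and losing only its fixed cost of €122.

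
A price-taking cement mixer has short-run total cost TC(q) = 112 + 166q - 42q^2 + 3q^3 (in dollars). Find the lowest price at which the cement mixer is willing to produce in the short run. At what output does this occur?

The firm shuts down when price falls below the minimum of average variable cost. AVC = VC/q = 166 - 42q + 3q^2.
dAVC/dq = -42 + 6q = 0 gives q = 7. min AVC = 166 - 42·7 + 3·7^2 = 19.
The firm shuts down for any P below $19.

$19 per unit, at q = 7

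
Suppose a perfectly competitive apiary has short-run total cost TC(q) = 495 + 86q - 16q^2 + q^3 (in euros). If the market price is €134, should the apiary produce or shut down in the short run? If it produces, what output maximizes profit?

Produce at q = 12

Strip out fixed cost: VC = 86q - 16q^2 + q^3. Then AVC = 86 - 16q + q^2 and MC = 86 - 32q + 3q^2.
AVC is minimized where dAVC/dq = -16 + 2q = 0, at q = 8; min AVC = 86 - 16·8 + 8^2 = €22.
Since P = €134 ≥ min AVC = €22, price covers variable cost and the firm should produce.
Set P = MC: 134 = 86 - 32q + 3q^2 → -48 - 32q + 3q^2 = 0. The roots are q = -4/3 and q = 12; the profit-maximizing output is on the rising part of MC, so q* = 12.
Check: AVC at q = 12 is €38 ≤ P, so revenue covers variable cost.
Profit = P·q − TC = 134·12 − 951 = €657.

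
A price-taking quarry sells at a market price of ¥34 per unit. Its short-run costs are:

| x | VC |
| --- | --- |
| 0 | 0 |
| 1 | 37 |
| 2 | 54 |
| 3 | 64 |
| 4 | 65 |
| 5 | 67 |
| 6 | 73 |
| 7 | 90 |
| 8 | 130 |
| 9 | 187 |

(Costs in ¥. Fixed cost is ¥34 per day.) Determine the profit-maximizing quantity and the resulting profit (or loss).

x = 7; profit = ¥114

Tabulate TR − TC: x=0: -34; x=1: -37; x=2: -20; x=3: 4; x=4: 37; x=5: 69; x=6: 97; x=7: 114; x=8: 108; x=9: 85.
Profit is maximized at x = 7. AVC there is 90/7 = ¥12.86 ≤ P, so producing beats shutting down (which would give -¥34).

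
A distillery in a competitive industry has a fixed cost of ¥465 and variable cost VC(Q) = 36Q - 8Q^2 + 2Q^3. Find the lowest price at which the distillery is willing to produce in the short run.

¥28 per unit

The firm shuts down when price falls below the minimum of average variable cost. AVC = VC/Q = 36 - 8Q + 2Q^2.
dAVC/dQ = -8 + 4Q = 0 gives Q = 2. min AVC = 36 - 8·2 + 2·2^2 = 28.
The firm shuts down for any P below ¥28.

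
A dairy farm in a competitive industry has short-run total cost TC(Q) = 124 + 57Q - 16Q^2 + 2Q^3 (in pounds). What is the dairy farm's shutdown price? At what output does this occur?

£25 per unit, at Q = 4

Short-run supply begins at min AVC. From VC = 57Q - 16Q^2 + 2Q^3, AVC = 57 - 16Q + 2Q^2.
dAVC/dQ = -16 + 4Q = 0 gives Q = 4. min AVC = 57 - 16·4 + 2·4^2 = 25.
The firm shuts down for any P below £25.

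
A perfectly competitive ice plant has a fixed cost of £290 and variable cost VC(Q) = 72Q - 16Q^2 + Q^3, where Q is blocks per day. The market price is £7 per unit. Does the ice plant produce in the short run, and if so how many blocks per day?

From TC, MC = TC'(Q) = 72 - 32Q + 3Q^2 and AVC = VC/Q = 72 - 16Q + Q^2.
AVC hits its minimum where MC = AVC, at Q = 8, giving min AVC = 72 - 16·8 + 8^2 = £8.
With P < min AVC (£7 < £8), every unit sold adds to the loss.
Shutting down limits the loss to fixed cost, £290.

Shut down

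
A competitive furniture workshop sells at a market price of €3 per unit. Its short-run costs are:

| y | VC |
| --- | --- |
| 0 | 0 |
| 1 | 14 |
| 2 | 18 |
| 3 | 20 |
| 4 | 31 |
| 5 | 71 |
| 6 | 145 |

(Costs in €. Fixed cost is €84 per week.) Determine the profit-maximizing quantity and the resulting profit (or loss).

Tabulate TR − TC: y=0: -84; y=1: -95; y=2: -96; y=3: -95; y=4: -103; y=5: -140; y=6: -211.
Profit is highest at y = 0. Equivalently, the lowest AVC in the table is 20/3 ≈ €6.67 at y = 3, and P = €3 falls below it — price never covers variable cost, so the firm shuts down and loses only its fixed cost.

y = 0 (shut down); profit = -€84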